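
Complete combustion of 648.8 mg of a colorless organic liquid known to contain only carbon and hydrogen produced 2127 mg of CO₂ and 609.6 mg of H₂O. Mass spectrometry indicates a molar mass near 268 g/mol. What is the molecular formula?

mol C = 2.127 g CO₂ ÷ 44.009 g/mol = 0.048331 mol
mol H = 2 × 0.6096 g H₂O ÷ 18.015 g/mol = 0.067677 mol
Divide by the smallest (0.048331 mol): C 1.000, H 1.400
Multiplying each by 5 gives whole numbers: C 5.00, H 7.00
Empirical formula: C5H7
Empirical-formula mass = 67.11 g/mol; 268 ÷ 67.11 ≈ 4, so the molecular formula is C20H28.

C20H28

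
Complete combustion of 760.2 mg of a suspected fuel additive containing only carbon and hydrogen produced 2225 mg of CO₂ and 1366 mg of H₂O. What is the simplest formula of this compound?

mol C = 2.225 g CO₂ ÷ 44.009 g/mol = 0.050558 mol
mol H = 2 × 1.366 g H₂O ÷ 18.015 g/mol = 0.15165 mol
Divide by the smallest (0.050558 mol): C 1.000, H 3.000

CH3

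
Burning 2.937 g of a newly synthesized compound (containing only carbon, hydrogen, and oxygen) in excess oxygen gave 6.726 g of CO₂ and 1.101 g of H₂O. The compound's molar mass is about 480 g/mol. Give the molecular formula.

mol C = 6.726 g CO₂ ÷ 44.009 g/mol = 0.15283 mol
mol H = 2 × 1.101 g H₂O ÷ 18.015 g/mol = 0.12223 mol
mass O = 2.937 − (1.8357 + 0.12321) = 0.97812 g → mol O = 0.97812 ÷ 15.999 = 0.061136 mol
Divide by the smallest (0.061136 mol): C 2.500, H 1.999, O 1.000
Multiplying each by 2 gives whole numbers: C 5.00, H 4.00, O 2.00
Empirical formula: C5H4O2
Empirical-formula mass = 96.08 g/mol; 480 ÷ 96.08 ≈ 5, so the molecular formula is C25H20O10.

C25H20O10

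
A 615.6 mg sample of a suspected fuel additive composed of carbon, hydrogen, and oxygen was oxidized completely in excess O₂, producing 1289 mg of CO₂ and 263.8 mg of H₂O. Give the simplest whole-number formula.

mol C = 1.289 g CO₂ ÷ 44.009 g/mol = 0.029289 mol
mol H = 2 × 0.2638 g H₂O ÷ 18.015 g/mol = 0.029287 mol
mass O = 0.6156 − (0.35180 + 0.029521) = 0.23428 g → mol O = 0.23428 ÷ 15.999 = 0.014644 mol
Divide by the smallest (0.014644 mol): C 2.000, H 2.000, O 1.000

C2H2O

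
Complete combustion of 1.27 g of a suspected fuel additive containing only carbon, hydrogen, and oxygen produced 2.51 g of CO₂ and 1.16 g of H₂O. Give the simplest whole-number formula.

mol C = 2.51 g CO₂ ÷ 44.009 g/mol = 0.05703 mol
mol H = 2 × 1.16 g H₂O ÷ 18.015 g/mol = 0.1288 mol
mass O = 1.27 − (0.6850 + 0.1298) = 0.4552 g → mol O = 0.4552 ÷ 15.999 = 0.02845 mol
Divide by the smallest (0.02845 mol): C 2.005, H 4.527, O 1.000
Multiplying each by 2 gives whole numbers: C 4.01, H 9.05, O 2.00

C4H9O2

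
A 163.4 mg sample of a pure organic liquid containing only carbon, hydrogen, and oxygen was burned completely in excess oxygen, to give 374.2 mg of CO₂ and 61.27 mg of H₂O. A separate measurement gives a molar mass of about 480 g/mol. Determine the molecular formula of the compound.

mol C = 0.3742 g CO₂ ÷ 44.009 g/mol = 0.0085028 mol
mol H = 2 × 0.06127 g H₂O ÷ 18.015 g/mol = 0.0068021 mol
mass O = 0.1634 − (0.10213 + 0.0068565) = 0.054416 g → mol O = 0.054416 ÷ 15.999 = 0.0034012 mol
Divide by the smallest (0.0034012 mol): C 2.500, H 2.000, O 1.000
Multiplying each by 2 gives whole numbers: C 5.00, H 4.00, O 2.00
Empirical formula: C5H4O2
Empirical-formula mass = 96.08 g/mol; 480 ÷ 96.08 ≈ 5, so the molecular formula is C25H20O10.

C25H20O10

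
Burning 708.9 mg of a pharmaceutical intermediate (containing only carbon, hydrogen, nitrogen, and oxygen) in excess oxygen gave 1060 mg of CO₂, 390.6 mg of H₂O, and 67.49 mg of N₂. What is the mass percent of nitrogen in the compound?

mol C = 1.060 g CO₂ ÷ 44.009 g/mol = 0.024086 mol
mol H = 2 × 0.3906 g H₂O ÷ 18.015 g/mol = 0.043364 mol
mol N = 2 × 0.06749 g N₂ ÷ 28.014 g/mol = 0.0048183 mol
mass O = 0.7089 − (0.28930 + 0.043711 + 0.067490) = 0.30840 g → mol O = 0.30840 ÷ 15.999 = 0.019276 mol
mass % N = 0.067490 g ÷ 0.7089 g × 100%

9.52%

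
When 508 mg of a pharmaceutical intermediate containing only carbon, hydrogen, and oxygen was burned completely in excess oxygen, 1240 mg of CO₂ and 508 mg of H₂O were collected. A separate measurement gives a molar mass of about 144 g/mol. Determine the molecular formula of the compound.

C8H16O2

mol C = 1.24 g CO₂ ÷ 44.009 g/mol = 0.02818 mol
mol H = 2 × 0.508 g H₂O ÷ 18.015 g/mol = 0.05640 mol
mass O = 0.508 − (0.3384 + 0.05685) = 0.1127 g → mol O = 0.1127 ÷ 15.999 = 0.007046 mol
Divide by the smallest (0.007046 mol): C 3.999, H 8.004, O 1.000
Empirical formula: C4H8O
Empirical-formula mass = 72.11 g/mol; 144 ÷ 72.11 ≈ 2, so the molecular formula is C8H16O2.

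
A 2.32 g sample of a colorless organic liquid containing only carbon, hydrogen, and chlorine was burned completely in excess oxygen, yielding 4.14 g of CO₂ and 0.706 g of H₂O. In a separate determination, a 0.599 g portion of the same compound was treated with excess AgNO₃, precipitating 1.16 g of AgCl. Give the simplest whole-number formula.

C6H5Cl2

mol C = 4.14 g CO₂ ÷ 44.009 g/mol = 0.09407 mol
mol H = 2 × 0.706 g H₂O ÷ 18.015 g/mol = 0.07838 mol
From the AgCl data: mol Cl per gram of compound = (1.16 ÷ 143.318) ÷ 0.599 = 0.01351 mol/g, so in the 2.32 g combustion sample mol Cl = 0.03135 mol
Divide by the smallest (0.03135 mol): C 3.001, H 2.500, Cl 1.000
Multiplying each by 2 gives whole numbers: C 6.00, H 5.00, Cl 2.00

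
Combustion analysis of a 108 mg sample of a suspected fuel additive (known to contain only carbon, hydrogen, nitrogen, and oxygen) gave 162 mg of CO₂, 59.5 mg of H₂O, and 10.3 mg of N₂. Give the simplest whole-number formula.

C5H9NO4

mol C = 0.162 g CO₂ ÷ 44.009 g/mol = 0.003681 mol
mol H = 2 × 0.0595 g H₂O ÷ 18.015 g/mol = 0.006606 mol
mol N = 2 × 0.0103 g N₂ ÷ 28.014 g/mol = 0.0007353 mol
mass O = 0.108 − (0.04421 + 0.006658 + 0.01030) = 0.04683 g → mol O = 0.04683 ÷ 15.999 = 0.002927 mol
Divide by the smallest (0.0007353 mol): C 5.006, H 8.983, N 1.000, O 3.980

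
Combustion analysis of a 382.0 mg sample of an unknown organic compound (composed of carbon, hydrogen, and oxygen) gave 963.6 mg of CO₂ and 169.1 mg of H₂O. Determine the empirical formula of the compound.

mol C = 0.9636 g CO₂ ÷ 44.009 g/mol = 0.021896 mol
mol H = 2 × 0.1691 g H₂O ÷ 18.015 g/mol = 0.018773 mol
mass O = 0.3820 − (0.26299 + 0.018923) = 0.10009 g → mol O = 0.10009 ÷ 15.999 = 0.0062560 mol
Divide by the smallest (0.0062560 mol): C 3.500, H 3.001, O 1.000
Multiplying each by 2 gives whole numbers: C 7.00, H 6.00, O 2.00

C7H6O2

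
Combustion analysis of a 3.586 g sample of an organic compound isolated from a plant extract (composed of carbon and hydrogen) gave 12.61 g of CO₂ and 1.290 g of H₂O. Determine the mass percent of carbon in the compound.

mol C = 12.61 g CO₂ ÷ 44.009 g/mol = 0.28653 mol
mol H = 2 × 1.290 g H₂O ÷ 18.015 g/mol = 0.14321 mol
mass % C = 3.4415 g ÷ 3.586 g × 100%

95.97%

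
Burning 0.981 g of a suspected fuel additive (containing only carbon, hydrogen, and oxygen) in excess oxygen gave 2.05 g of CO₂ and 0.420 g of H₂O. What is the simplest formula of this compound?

mol C = 2.05 g CO₂ ÷ 44.009 g/mol = 0.04658 mol
mol H = 2 × 0.420 g H₂O ÷ 18.015 g/mol = 0.04663 mol
mass O = 0.981 − (0.5595 + 0.04700) = 0.3745 g → mol O = 0.3745 ÷ 15.999 = 0.02341 mol
Divide by the smallest (0.02341 mol): C 1.990, H 1.992, O 1.000

C2H2O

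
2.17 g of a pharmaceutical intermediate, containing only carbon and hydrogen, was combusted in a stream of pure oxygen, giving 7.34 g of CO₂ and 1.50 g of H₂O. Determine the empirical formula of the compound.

CH

mol C = 7.34 g CO₂ ÷ 44.009 g/mol = 0.1668 mol
mol H = 2 × 1.50 g H₂O ÷ 18.015 g/mol = 0.1665 mol
Divide by the smallest (0.1665 mol): C 1.002, H 1.000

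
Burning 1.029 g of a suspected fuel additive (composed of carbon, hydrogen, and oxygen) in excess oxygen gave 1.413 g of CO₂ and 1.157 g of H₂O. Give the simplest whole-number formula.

mol C = 1.413 g CO₂ ÷ 44.009 g/mol = 0.032107 mol
mol H = 2 × 1.157 g H₂O ÷ 18.015 g/mol = 0.12845 mol
mass O = 1.029 − (0.38564 + 0.12948) = 0.51389 g → mol O = 0.51389 ÷ 15.999 = 0.032120 mol
Divide by the smallest (0.032107 mol): C 1.000, H 4.001, O 1.000

CH4O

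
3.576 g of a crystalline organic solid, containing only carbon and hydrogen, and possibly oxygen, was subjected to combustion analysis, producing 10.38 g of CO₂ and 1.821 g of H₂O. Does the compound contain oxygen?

mol C = 10.38 g CO₂ ÷ 44.009 g/mol = 0.23586 mol
mol H = 2 × 1.821 g H₂O ÷ 18.015 g/mol = 0.20216 mol
C and H account for only 3.0367 g of the 3.576 g sample; the remaining 0.53929 g must be oxygen.

yes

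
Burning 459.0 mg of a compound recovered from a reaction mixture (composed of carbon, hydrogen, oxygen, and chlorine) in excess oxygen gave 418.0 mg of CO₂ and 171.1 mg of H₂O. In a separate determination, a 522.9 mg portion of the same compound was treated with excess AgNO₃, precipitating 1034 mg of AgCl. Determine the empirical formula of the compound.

mol C = 0.4180 g CO₂ ÷ 44.009 g/mol = 0.0094981 mol
mol H = 2 × 0.1711 g H₂O ÷ 18.015 g/mol = 0.018995 mol
From the AgCl data: mol Cl per gram of compound = (1.034 ÷ 143.318) ÷ 0.5229 = 0.013798 mol/g, so in the 0.4590 g combustion sample mol Cl = 0.0063331 mol
mass O = 0.4590 − (0.11408 + 0.019147 + 0.22451) = 0.10126 g → mol O = 0.10126 ÷ 15.999 = 0.0063294 mol
Divide by the smallest (0.0063294 mol): C 1.501, H 3.001, Cl 1.001, O 1.000
Multiplying each by 2 gives whole numbers: C 3.00, H 6.00, Cl 2.00, O 2.00

C3H6Cl2O2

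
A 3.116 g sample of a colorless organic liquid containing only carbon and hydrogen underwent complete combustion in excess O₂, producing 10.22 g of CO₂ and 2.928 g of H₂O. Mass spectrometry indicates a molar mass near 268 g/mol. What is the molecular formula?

C20H28

mol C = 10.22 g CO₂ ÷ 44.009 g/mol = 0.23223 mol
mol H = 2 × 2.928 g H₂O ÷ 18.015 g/mol = 0.32506 mol
Divide by the smallest (0.23223 mol): C 1.000, H 1.400
Multiplying each by 5 gives whole numbers: C 5.00, H 7.00
Empirical formula: C5H7
Empirical-formula mass = 67.11 g/mol; 268 ÷ 67.11 ≈ 4, so the molecular formula is C20H28.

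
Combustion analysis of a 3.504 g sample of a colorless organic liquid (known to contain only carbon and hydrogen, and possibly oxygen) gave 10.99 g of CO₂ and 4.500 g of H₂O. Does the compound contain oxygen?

no

mol C = 10.99 g CO₂ ÷ 44.009 g/mol = 0.24972 mol
mol H = 2 × 4.500 g H₂O ÷ 18.015 g/mol = 0.49958 mol
C and H together account for 3.5030 g — essentially the entire 3.504 g sample — so the compound contains no oxygen.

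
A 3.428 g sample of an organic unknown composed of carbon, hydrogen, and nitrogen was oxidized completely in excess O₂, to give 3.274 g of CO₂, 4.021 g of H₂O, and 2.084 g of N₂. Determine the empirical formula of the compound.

mol C = 3.274 g CO₂ ÷ 44.009 g/mol = 0.074394 mol
mol H = 2 × 4.021 g H₂O ÷ 18.015 g/mol = 0.44641 mol
mol N = 2 × 2.084 g N₂ ÷ 28.014 g/mol = 0.14878 mol
Divide by the smallest (0.074394 mol): C 1.000, H 6.001, N 2.000

CH6N2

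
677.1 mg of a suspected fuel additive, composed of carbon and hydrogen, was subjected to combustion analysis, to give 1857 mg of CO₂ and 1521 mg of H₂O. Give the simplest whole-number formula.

mol C = 1.857 g CO₂ ÷ 44.009 g/mol = 0.042196 mol
mol H = 2 × 1.521 g H₂O ÷ 18.015 g/mol = 0.16886 mol
Divide by the smallest (0.042196 mol): C 1.000, H 4.002

CH4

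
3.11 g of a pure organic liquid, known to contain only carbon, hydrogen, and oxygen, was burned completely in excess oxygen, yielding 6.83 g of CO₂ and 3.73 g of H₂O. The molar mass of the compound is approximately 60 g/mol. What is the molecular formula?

mol C = 6.83 g CO₂ ÷ 44.009 g/mol = 0.1552 mol
mol H = 2 × 3.73 g H₂O ÷ 18.015 g/mol = 0.4141 mol
mass O = 3.11 − (1.864 + 0.4174) = 0.8285 g → mol O = 0.8285 ÷ 15.999 = 0.05179 mol
Divide by the smallest (0.05179 mol): C 2.997, H 7.996, O 1.000
Empirical formula: C3H8O
Empirical-formula mass = 60.10 g/mol; 60 ÷ 60.10 ≈ 1, so the molecular formula is C3H8O.

C3H8O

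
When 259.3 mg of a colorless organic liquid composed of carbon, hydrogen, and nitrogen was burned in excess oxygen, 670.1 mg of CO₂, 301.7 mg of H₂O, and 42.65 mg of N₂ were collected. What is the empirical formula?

mol C = 0.6701 g CO₂ ÷ 44.009 g/mol = 0.015226 mol
mol H = 2 × 0.3017 g H₂O ÷ 18.015 g/mol = 0.033494 mol
mol N = 2 × 0.04265 g N₂ ÷ 28.014 g/mol = 0.0030449 mol
Divide by the smallest (0.0030449 mol): C 5.001, H 11.000, N 1.000

C5H11N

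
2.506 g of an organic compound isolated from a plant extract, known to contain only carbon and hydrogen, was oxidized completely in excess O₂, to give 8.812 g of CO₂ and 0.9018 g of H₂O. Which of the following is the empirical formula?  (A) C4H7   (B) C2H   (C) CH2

(B) C2H

mol C = 8.812 g CO₂ ÷ 44.009 g/mol = 0.20023 mol
mol H = 2 × 0.9018 g H₂O ÷ 18.015 g/mol = 0.10012 mol
Divide by the smallest (0.10012 mol): C 2.000, H 1.000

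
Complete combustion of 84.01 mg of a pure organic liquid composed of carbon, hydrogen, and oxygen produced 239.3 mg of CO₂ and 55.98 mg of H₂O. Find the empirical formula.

mol C = 0.2393 g CO₂ ÷ 44.009 g/mol = 0.0054375 mol
mol H = 2 × 0.05598 g H₂O ÷ 18.015 g/mol = 0.0062148 mol
mass O = 0.08401 − (0.065310 + 0.0062645) = 0.012435 g → mol O = 0.012435 ÷ 15.999 = 0.00077726 mol
Divide by the smallest (0.00077726 mol): C 6.996, H 7.996, O 1.000

C7H8O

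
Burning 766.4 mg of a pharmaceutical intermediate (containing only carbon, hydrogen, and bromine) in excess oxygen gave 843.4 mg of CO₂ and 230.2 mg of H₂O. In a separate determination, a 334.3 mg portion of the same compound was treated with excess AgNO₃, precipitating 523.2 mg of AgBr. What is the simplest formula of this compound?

mol C = 0.8434 g CO₂ ÷ 44.009 g/mol = 0.019164 mol
mol H = 2 × 0.2302 g H₂O ÷ 18.015 g/mol = 0.025556 mol
From the AgBr data: mol Br per gram of compound = (0.5232 ÷ 187.772) ÷ 0.3343 = 0.0083349 mol/g, so in the 0.7664 g combustion sample mol Br = 0.0063879 mol
Divide by the smallest (0.0063879 mol): C 3.000, H 4.001, Br 1.000

C3H4Br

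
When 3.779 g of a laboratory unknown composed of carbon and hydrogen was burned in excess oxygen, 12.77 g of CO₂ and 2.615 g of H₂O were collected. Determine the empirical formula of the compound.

CH

mol C = 12.77 g CO₂ ÷ 44.009 g/mol = 0.29017 mol
mol H = 2 × 2.615 g H₂O ÷ 18.015 g/mol = 0.29031 mol
Divide by the smallest (0.29017 mol): C 1.000, H 1.001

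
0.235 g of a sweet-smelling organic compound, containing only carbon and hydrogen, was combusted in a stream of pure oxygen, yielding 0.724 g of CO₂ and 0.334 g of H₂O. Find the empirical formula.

C4H9

mol C = 0.724 g CO₂ ÷ 44.009 g/mol = 0.01645 mol
mol H = 2 × 0.334 g H₂O ÷ 18.015 g/mol = 0.03708 mol
Divide by the smallest (0.01645 mol): C 1.000, H 2.254
Multiplying each by 4 gives whole numbers: C 4.00, H 9.02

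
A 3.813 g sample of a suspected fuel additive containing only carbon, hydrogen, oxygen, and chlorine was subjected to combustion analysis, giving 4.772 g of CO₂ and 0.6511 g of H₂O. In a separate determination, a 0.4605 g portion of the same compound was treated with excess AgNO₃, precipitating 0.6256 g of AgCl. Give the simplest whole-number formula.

C3H2ClO2

mol C = 4.772 g CO₂ ÷ 44.009 g/mol = 0.10843 mol
mol H = 2 × 0.6511 g H₂O ÷ 18.015 g/mol = 0.072284 mol
From the AgCl data: mol Cl per gram of compound = (0.6256 ÷ 143.318) ÷ 0.4605 = 0.0094791 mol/g, so in the 3.813 g combustion sample mol Cl = 0.036144 mol
mass O = 3.813 − (1.3024 + 0.072862 + 1.2813) = 1.1565 g → mol O = 1.1565 ÷ 15.999 = 0.072283 mol
Divide by the smallest (0.036144 mol): C 3.000, H 2.000, Cl 1.000, O 2.000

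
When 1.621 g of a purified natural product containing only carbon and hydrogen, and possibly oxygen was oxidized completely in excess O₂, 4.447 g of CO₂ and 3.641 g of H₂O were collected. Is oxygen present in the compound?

mol C = 4.447 g CO₂ ÷ 44.009 g/mol = 0.10105 mol
mol H = 2 × 3.641 g H₂O ÷ 18.015 g/mol = 0.40422 mol
C and H together account for 1.6211 g — essentially the entire 1.621 g sample — so the compound contains no oxygen.

no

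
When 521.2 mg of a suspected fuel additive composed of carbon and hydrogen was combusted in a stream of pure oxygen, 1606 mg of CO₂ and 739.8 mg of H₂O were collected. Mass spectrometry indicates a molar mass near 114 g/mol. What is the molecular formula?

mol C = 1.606 g CO₂ ÷ 44.009 g/mol = 0.036493 mol
mol H = 2 × 0.7398 g H₂O ÷ 18.015 g/mol = 0.082132 mol
Divide by the smallest (0.036493 mol): C 1.000, H 2.251
Multiplying each by 4 gives whole numbers: C 4.00, H 9.00
Empirical formula: C4H9
Empirical-formula mass = 57.12 g/mol; 114 ÷ 57.12 ≈ 2, so the molecular formula is C8H18.

C8H18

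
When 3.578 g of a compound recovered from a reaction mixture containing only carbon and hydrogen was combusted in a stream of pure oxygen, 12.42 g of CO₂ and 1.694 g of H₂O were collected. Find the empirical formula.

C3H2

mol C = 12.42 g CO₂ ÷ 44.009 g/mol = 0.28222 mol
mol H = 2 × 1.694 g H₂O ÷ 18.015 g/mol = 0.18807 mol
Divide by the smallest (0.18807 mol): C 1.501, H 1.000
Multiplying each by 2 gives whole numbers: C 3.00, H 2.00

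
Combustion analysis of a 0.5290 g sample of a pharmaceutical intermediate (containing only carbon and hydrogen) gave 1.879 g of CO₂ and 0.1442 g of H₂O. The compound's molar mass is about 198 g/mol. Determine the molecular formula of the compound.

mol C = 1.879 g CO₂ ÷ 44.009 g/mol = 0.042696 mol
mol H = 2 × 0.1442 g H₂O ÷ 18.015 g/mol = 0.016009 mol
Divide by the smallest (0.016009 mol): C 2.667, H 1.000
Multiplying each by 3 gives whole numbers: C 8.00, H 3.00
Empirical formula: C8H3
Empirical-formula mass = 99.11 g/mol; 198 ÷ 99.11 ≈ 2, so the molecular formula is C16H6.

C16H6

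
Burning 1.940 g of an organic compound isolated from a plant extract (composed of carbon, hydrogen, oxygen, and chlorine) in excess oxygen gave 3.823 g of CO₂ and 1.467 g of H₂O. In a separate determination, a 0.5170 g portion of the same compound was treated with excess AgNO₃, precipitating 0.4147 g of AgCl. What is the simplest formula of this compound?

C8H15ClO2

mol C = 3.823 g CO₂ ÷ 44.009 g/mol = 0.086869 mol
mol H = 2 × 1.467 g H₂O ÷ 18.015 g/mol = 0.16286 mol
From the AgCl data: mol Cl per gram of compound = (0.4147 ÷ 143.318) ÷ 0.5170 = 0.0055968 mol/g, so in the 1.940 g combustion sample mol Cl = 0.010858 mol
mass O = 1.940 − (1.0434 + 0.16417 + 0.38491) = 0.34754 g → mol O = 0.34754 ÷ 15.999 = 0.021723 mol
Divide by the smallest (0.010858 mol): C 8.001, H 15.000, Cl 1.000, O 2.001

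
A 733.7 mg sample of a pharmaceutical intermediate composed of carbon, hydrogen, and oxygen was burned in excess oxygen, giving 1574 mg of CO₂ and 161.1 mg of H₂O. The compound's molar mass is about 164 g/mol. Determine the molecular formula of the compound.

C8H4O4

mol C = 1.574 g CO₂ ÷ 44.009 g/mol = 0.035765 mol
mol H = 2 × 0.1611 g H₂O ÷ 18.015 g/mol = 0.017885 mol
mass O = 0.7337 − (0.42958 + 0.018028) = 0.28609 g → mol O = 0.28609 ÷ 15.999 = 0.017882 mol
Divide by the smallest (0.017882 mol): C 2.000, H 1.000, O 1.000
Empirical formula: C2HO
Empirical-formula mass = 41.03 g/mol; 164 ÷ 41.03 ≈ 4, so the molecular formula is C8H4O4.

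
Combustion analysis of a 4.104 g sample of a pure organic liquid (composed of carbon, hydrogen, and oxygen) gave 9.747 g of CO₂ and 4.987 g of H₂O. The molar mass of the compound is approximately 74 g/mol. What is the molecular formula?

C4H10O

mol C = 9.747 g CO₂ ÷ 44.009 g/mol = 0.22148 mol
mol H = 2 × 4.987 g H₂O ÷ 18.015 g/mol = 0.55365 mol
mass O = 4.104 − (2.6602 + 0.55808) = 0.88576 g → mol O = 0.88576 ÷ 15.999 = 0.055363 mol
Divide by the smallest (0.055363 mol): C 4.000, H 10.000, O 1.000
Empirical formula: C4H10O
Empirical-formula mass = 74.12 g/mol; 74 ÷ 74.12 ≈ 1, so the molecular formula is C4H10O.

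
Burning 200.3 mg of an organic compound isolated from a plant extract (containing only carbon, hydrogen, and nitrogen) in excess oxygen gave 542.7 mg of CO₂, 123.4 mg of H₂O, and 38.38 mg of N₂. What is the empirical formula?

C9H10N2

mol C = 0.5427 g CO₂ ÷ 44.009 g/mol = 0.012332 mol
mol H = 2 × 0.1234 g H₂O ÷ 18.015 g/mol = 0.013700 mol
mol N = 2 × 0.03838 g N₂ ÷ 28.014 g/mol = 0.0027401 mol
Divide by the smallest (0.0027401 mol): C 4.500, H 5.000, N 1.000
Multiplying each by 2 gives whole numbers: C 9.00, H 10.00, N 2.00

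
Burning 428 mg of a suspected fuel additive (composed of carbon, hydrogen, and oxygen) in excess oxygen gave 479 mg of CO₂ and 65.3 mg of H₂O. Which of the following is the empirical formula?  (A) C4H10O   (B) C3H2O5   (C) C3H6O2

mol C = 0.479 g CO₂ ÷ 44.009 g/mol = 0.01088 mol
mol H = 2 × 0.0653 g H₂O ÷ 18.015 g/mol = 0.007250 mol
mass O = 0.428 − (0.1307 + 0.007308) = 0.2900 g → mol O = 0.2900 ÷ 15.999 = 0.01812 mol
Divide by the smallest (0.007250 mol): C 1.501, H 1.000, O 2.500
Multiplying each by 2 gives whole numbers: C 3.00, H 2.00, O 5.00

(B) C3H2O5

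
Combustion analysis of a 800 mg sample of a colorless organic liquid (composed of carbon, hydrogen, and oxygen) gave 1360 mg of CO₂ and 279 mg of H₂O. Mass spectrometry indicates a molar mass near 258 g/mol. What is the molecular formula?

C10H10O8

mol C = 1.36 g CO₂ ÷ 44.009 g/mol = 0.03090 mol
mol H = 2 × 0.279 g H₂O ÷ 18.015 g/mol = 0.03097 mol
mass O = 0.800 − (0.3712 + 0.03122) = 0.3976 g → mol O = 0.3976 ÷ 15.999 = 0.02485 mol
Divide by the smallest (0.02485 mol): C 1.243, H 1.246, O 1.000
Multiplying each by 4 gives whole numbers: C 4.97, H 4.99, O 4.00
Empirical formula: C5H5O4
Empirical-formula mass = 129.09 g/mol; 258 ÷ 129.09 ≈ 2, so the molecular formula is C10H10O8.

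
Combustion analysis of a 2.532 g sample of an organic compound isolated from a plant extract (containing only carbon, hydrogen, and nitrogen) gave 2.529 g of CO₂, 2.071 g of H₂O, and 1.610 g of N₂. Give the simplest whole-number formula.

mol C = 2.529 g CO₂ ÷ 44.009 g/mol = 0.057466 mol
mol H = 2 × 2.071 g H₂O ÷ 18.015 g/mol = 0.22992 mol
mol N = 2 × 1.610 g N₂ ÷ 28.014 g/mol = 0.11494 mol
Divide by the smallest (0.057466 mol): C 1.000, H 4.001, N 2.000

CH4N2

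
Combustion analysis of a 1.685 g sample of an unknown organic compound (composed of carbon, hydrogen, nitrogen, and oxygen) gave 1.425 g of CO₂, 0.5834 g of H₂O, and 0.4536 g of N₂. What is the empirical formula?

mol C = 1.425 g CO₂ ÷ 44.009 g/mol = 0.032380 mol
mol H = 2 × 0.5834 g H₂O ÷ 18.015 g/mol = 0.064768 mol
mol N = 2 × 0.4536 g N₂ ÷ 28.014 g/mol = 0.032384 mol
mass O = 1.685 − (0.38891 + 0.065286 + 0.45360) = 0.77720 g → mol O = 0.77720 ÷ 15.999 = 0.048578 mol
Divide by the smallest (0.032380 mol): C 1.000, H 2.000, N 1.000, O 1.500
Multiplying each by 2 gives whole numbers: C 2.00, H 4.00, N 2.00, O 3.00

C2H4N2O3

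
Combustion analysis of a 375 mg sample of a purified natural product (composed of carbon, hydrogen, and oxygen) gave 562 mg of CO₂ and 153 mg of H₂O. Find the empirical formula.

C3H4O3

mol C = 0.562 g CO₂ ÷ 44.009 g/mol = 0.01277 mol
mol H = 2 × 0.153 g H₂O ÷ 18.015 g/mol = 0.01699 mol
mass O = 0.375 − (0.1534 + 0.01712) = 0.2045 g → mol O = 0.2045 ÷ 15.999 = 0.01278 mol
Divide by the smallest (0.01277 mol): C 1.000, H 1.330, O 1.001
Multiplying each by 3 gives whole numbers: C 3.00, H 3.99, O 3.00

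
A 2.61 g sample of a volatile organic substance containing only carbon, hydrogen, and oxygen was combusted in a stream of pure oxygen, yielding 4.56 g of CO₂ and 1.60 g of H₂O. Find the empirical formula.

C7H12O5

mol C = 4.56 g CO₂ ÷ 44.009 g/mol = 0.1036 mol
mol H = 2 × 1.60 g H₂O ÷ 18.015 g/mol = 0.1776 mol
mass O = 2.61 − (1.245 + 0.1791) = 1.186 g → mol O = 1.186 ÷ 15.999 = 0.07416 mol
Divide by the smallest (0.07416 mol): C 1.397, H 2.395, O 1.000
Multiplying each by 5 gives whole numbers: C 6.99, H 11.98, O 5.00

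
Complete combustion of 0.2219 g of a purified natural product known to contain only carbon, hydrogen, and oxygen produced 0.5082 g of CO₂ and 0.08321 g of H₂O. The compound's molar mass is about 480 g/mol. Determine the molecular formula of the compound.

C25H20O10

mol C = 0.5082 g CO₂ ÷ 44.009 g/mol = 0.011548 mol
mol H = 2 × 0.08321 g H₂O ÷ 18.015 g/mol = 0.0092379 mol
mass O = 0.2219 − (0.13870 + 0.0093118) = 0.073890 g → mol O = 0.073890 ÷ 15.999 = 0.0046184 mol
Divide by the smallest (0.0046184 mol): C 2.500, H 2.000, O 1.000
Multiplying each by 2 gives whole numbers: C 5.00, H 4.00, O 2.00
Empirical formula: C5H4O2
Empirical-formula mass = 96.08 g/mol; 480 ÷ 96.08 ≈ 5, so the molecular formula is C25H20O10.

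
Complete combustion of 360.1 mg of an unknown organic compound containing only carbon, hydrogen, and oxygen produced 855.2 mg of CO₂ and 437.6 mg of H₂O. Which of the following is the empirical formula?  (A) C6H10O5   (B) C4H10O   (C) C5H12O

(B) C4H10O

mol C = 0.8552 g CO₂ ÷ 44.009 g/mol = 0.019432 mol
mol H = 2 × 0.4376 g H₂O ÷ 18.015 g/mol = 0.048582 mol
mass O = 0.3601 − (0.23340 + 0.048970) = 0.077727 g → mol O = 0.077727 ÷ 15.999 = 0.0048583 mol
Divide by the smallest (0.0048583 mol): C 4.000, H 10.000, O 1.000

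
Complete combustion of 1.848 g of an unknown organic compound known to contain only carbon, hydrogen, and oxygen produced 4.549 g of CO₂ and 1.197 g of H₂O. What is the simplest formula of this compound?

C7H9O2

mol C = 4.549 g CO₂ ÷ 44.009 g/mol = 0.10337 mol
mol H = 2 × 1.197 g H₂O ÷ 18.015 g/mol = 0.13289 mol
mass O = 1.848 − (1.2415 + 0.13395) = 0.47253 g → mol O = 0.47253 ÷ 15.999 = 0.029535 mol
Divide by the smallest (0.029535 mol): C 3.500, H 4.499, O 1.000
Multiplying each by 2 gives whole numbers: C 7.00, H 9.00, O 2.00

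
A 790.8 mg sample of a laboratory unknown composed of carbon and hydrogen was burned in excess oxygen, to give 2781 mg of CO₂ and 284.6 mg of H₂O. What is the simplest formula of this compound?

mol C = 2.781 g CO₂ ÷ 44.009 g/mol = 0.063192 mol
mol H = 2 × 0.2846 g H₂O ÷ 18.015 g/mol = 0.031596 mol
Divide by the smallest (0.031596 mol): C 2.000, H 1.000

C2H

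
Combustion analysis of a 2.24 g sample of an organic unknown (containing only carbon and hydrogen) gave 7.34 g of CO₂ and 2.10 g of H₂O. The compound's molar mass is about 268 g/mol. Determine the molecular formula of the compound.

C20H28

mol C = 7.34 g CO₂ ÷ 44.009 g/mol = 0.1668 mol
mol H = 2 × 2.10 g H₂O ÷ 18.015 g/mol = 0.2331 mol
Divide by the smallest (0.1668 mol): C 1.000, H 1.398
Multiplying each by 5 gives whole numbers: C 5.00, H 6.99
Empirical formula: C5H7
Empirical-formula mass = 67.11 g/mol; 268 ÷ 67.11 ≈ 4, so the molecular formula is C20H28.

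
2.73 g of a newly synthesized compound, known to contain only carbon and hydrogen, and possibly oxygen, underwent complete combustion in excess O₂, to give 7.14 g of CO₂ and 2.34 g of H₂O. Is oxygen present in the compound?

yes

mol C = 7.14 g CO₂ ÷ 44.009 g/mol = 0.1622 mol
mol H = 2 × 2.34 g H₂O ÷ 18.015 g/mol = 0.2598 mol
C and H account for only 2.211 g of the 2.73 g sample; the remaining 0.5195 g must be oxygen.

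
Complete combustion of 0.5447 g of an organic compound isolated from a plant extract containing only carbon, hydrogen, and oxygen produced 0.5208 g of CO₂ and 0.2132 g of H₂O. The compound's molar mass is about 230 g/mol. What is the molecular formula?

C5H10O10

mol C = 0.5208 g CO₂ ÷ 44.009 g/mol = 0.011834 mol
mol H = 2 × 0.2132 g H₂O ÷ 18.015 g/mol = 0.023669 mol
mass O = 0.5447 − (0.14214 + 0.023859) = 0.37870 g → mol O = 0.37870 ÷ 15.999 = 0.023670 mol
Divide by the smallest (0.011834 mol): C 1.000, H 2.000, O 2.000
Empirical formula: CH2O2
Empirical-formula mass = 46.02 g/mol; 230 ÷ 46.02 ≈ 5, so the molecular formula is C5H10O10.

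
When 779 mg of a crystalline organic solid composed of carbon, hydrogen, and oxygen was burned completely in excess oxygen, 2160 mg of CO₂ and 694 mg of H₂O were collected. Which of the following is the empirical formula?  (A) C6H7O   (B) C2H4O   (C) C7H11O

(C) C7H11O

mol C = 2.16 g CO₂ ÷ 44.009 g/mol = 0.04908 mol
mol H = 2 × 0.694 g H₂O ÷ 18.015 g/mol = 0.07705 mol
mass O = 0.779 − (0.5895 + 0.07766) = 0.1118 g → mol O = 0.1118 ÷ 15.999 = 0.006990 mol
Divide by the smallest (0.006990 mol): C 7.022, H 11.023, O 1.000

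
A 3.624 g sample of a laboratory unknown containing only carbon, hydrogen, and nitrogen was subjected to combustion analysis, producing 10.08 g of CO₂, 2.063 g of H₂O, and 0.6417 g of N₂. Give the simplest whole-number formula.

C5H5N

mol C = 10.08 g CO₂ ÷ 44.009 g/mol = 0.22904 mol
mol H = 2 × 2.063 g H₂O ÷ 18.015 g/mol = 0.22903 mol
mol N = 2 × 0.6417 g N₂ ÷ 28.014 g/mol = 0.045813 mol
Divide by the smallest (0.045813 mol): C 5.000, H 4.999, N 1.000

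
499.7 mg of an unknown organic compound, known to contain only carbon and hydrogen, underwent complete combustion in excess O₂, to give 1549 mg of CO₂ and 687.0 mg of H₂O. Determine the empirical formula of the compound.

mol C = 1.549 g CO₂ ÷ 44.009 g/mol = 0.035197 mol
mol H = 2 × 0.6870 g H₂O ÷ 18.015 g/mol = 0.076270 mol
Divide by the smallest (0.035197 mol): C 1.000, H 2.167
Multiplying each by 6 gives whole numbers: C 6.00, H 13.00

C6H13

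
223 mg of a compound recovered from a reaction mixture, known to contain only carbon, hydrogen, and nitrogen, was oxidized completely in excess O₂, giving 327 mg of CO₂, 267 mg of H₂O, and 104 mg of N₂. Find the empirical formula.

CH4N

mol C = 0.327 g CO₂ ÷ 44.009 g/mol = 0.007430 mol
mol H = 2 × 0.267 g H₂O ÷ 18.015 g/mol = 0.02964 mol
mol N = 2 × 0.104 g N₂ ÷ 28.014 g/mol = 0.007425 mol
Divide by the smallest (0.007425 mol): C 1.001, H 3.992, N 1.000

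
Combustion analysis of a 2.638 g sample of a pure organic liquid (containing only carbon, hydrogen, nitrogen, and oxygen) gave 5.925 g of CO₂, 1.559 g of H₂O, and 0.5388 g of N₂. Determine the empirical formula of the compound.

C7H9N2O

mol C = 5.925 g CO₂ ÷ 44.009 g/mol = 0.13463 mol
mol H = 2 × 1.559 g H₂O ÷ 18.015 g/mol = 0.17308 mol
mol N = 2 × 0.5388 g N₂ ÷ 28.014 g/mol = 0.038466 mol
mass O = 2.638 − (1.6171 + 0.17446 + 0.53880) = 0.30768 g → mol O = 0.30768 ÷ 15.999 = 0.019231 mol
Divide by the smallest (0.019231 mol): C 7.001, H 9.000, N 2.000, O 1.000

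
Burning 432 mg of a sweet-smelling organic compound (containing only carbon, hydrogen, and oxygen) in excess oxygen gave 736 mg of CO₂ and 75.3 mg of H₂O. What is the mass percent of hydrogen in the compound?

2.0%

mol C = 0.736 g CO₂ ÷ 44.009 g/mol = 0.01672 mol
mol H = 2 × 0.0753 g H₂O ÷ 18.015 g/mol = 0.008360 mol
mass O = 0.432 − (0.2009 + 0.008427) = 0.2227 g → mol O = 0.2227 ÷ 15.999 = 0.01392 mol
mass % H = 0.008427 g ÷ 0.432 g × 100%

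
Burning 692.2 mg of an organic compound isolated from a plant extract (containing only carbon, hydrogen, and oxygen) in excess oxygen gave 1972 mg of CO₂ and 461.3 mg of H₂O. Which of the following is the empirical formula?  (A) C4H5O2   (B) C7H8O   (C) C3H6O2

mol C = 1.972 g CO₂ ÷ 44.009 g/mol = 0.044809 mol
mol H = 2 × 0.4613 g H₂O ÷ 18.015 g/mol = 0.051213 mol
mass O = 0.6922 − (0.53820 + 0.051623) = 0.10238 g → mol O = 0.10238 ÷ 15.999 = 0.0063989 mol
Divide by the smallest (0.0063989 mol): C 7.003, H 8.003, O 1.000

(B) C7H8O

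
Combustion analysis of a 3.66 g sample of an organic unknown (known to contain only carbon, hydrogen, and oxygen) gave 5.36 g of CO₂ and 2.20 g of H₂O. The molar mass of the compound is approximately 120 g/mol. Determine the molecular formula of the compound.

C4H8O4

mol C = 5.36 g CO₂ ÷ 44.009 g/mol = 0.1218 mol
mol H = 2 × 2.20 g H₂O ÷ 18.015 g/mol = 0.2442 mol
mass O = 3.66 − (1.463 + 0.2462) = 1.951 g → mol O = 1.951 ÷ 15.999 = 0.1219 mol
Divide by the smallest (0.1218 mol): C 1.000, H 2.005, O 1.001
Empirical formula: CH2O
Empirical-formula mass = 30.03 g/mol; 120 ÷ 30.03 ≈ 4, so the molecular formula is C4H8O4.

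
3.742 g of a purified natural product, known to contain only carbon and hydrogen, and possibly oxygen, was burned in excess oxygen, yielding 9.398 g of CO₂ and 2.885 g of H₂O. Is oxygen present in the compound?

yes

mol C = 9.398 g CO₂ ÷ 44.009 g/mol = 0.21355 mol
mol H = 2 × 2.885 g H₂O ÷ 18.015 g/mol = 0.32029 mol
C and H account for only 2.8878 g of the 3.742 g sample; the remaining 0.85423 g must be oxygen.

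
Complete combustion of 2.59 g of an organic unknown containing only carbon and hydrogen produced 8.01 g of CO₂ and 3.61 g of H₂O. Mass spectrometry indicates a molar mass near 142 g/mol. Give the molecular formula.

mol C = 8.01 g CO₂ ÷ 44.009 g/mol = 0.1820 mol
mol H = 2 × 3.61 g H₂O ÷ 18.015 g/mol = 0.4008 mol
Divide by the smallest (0.1820 mol): C 1.000, H 2.202
Multiplying each by 5 gives whole numbers: C 5.00, H 11.01
Empirical formula: C5H11
Empirical-formula mass = 71.14 g/mol; 142 ÷ 71.14 ≈ 2, so the molecular formula is C10H22.

C10H22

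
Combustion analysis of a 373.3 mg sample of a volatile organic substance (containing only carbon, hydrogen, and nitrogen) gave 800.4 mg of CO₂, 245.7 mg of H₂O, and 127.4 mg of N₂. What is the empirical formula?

C2H3N

mol C = 0.8004 g CO₂ ÷ 44.009 g/mol = 0.018187 mol
mol H = 2 × 0.2457 g H₂O ÷ 18.015 g/mol = 0.027277 mol
mol N = 2 × 0.1274 g N₂ ÷ 28.014 g/mol = 0.0090955 mol
Divide by the smallest (0.0090955 mol): C 2.000, H 2.999, N 1.000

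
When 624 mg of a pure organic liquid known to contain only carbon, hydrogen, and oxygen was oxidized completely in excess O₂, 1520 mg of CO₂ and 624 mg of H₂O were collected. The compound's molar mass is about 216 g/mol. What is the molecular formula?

mol C = 1.52 g CO₂ ÷ 44.009 g/mol = 0.03454 mol
mol H = 2 × 0.624 g H₂O ÷ 18.015 g/mol = 0.06928 mol
mass O = 0.624 − (0.4148 + 0.06983) = 0.1393 g → mol O = 0.1393 ÷ 15.999 = 0.008709 mol
Divide by the smallest (0.008709 mol): C 3.966, H 7.955, O 1.000
Empirical formula: C4H8O
Empirical-formula mass = 72.11 g/mol; 216 ÷ 72.11 ≈ 3, so the molecular formula is C12H24O3.

C12H24O3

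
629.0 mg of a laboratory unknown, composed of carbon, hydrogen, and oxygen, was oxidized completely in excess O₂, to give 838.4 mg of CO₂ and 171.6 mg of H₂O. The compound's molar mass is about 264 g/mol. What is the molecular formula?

mol C = 0.8384 g CO₂ ÷ 44.009 g/mol = 0.019051 mol
mol H = 2 × 0.1716 g H₂O ÷ 18.015 g/mol = 0.019051 mol
mass O = 0.6290 − (0.22882 + 0.019203) = 0.38098 g → mol O = 0.38098 ÷ 15.999 = 0.023813 mol
Divide by the smallest (0.019051 mol): C 1.000, H 1.000, O 1.250
Multiplying each by 4 gives whole numbers: C 4.00, H 4.00, O 5.00
Empirical formula: C4H4O5
Empirical-formula mass = 132.07 g/mol; 264 ÷ 132.07 ≈ 2, so the molecular formula is C8H8O10.

C8H8O10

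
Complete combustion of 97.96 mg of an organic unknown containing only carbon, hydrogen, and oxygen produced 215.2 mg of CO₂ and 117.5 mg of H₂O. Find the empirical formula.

C3H8O

mol C = 0.2152 g CO₂ ÷ 44.009 g/mol = 0.0048899 mol
mol H = 2 × 0.1175 g H₂O ÷ 18.015 g/mol = 0.013045 mol
mass O = 0.09796 − (0.058733 + 0.013149) = 0.026078 g → mol O = 0.026078 ÷ 15.999 = 0.0016300 mol
Divide by the smallest (0.0016300 mol): C 3.000, H 8.003, O 1.000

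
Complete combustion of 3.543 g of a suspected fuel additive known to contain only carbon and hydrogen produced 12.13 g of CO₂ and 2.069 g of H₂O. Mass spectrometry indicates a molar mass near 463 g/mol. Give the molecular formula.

C36H30

mol C = 12.13 g CO₂ ÷ 44.009 g/mol = 0.27563 mol
mol H = 2 × 2.069 g H₂O ÷ 18.015 g/mol = 0.22970 mol
Divide by the smallest (0.22970 mol): C 1.200, H 1.000
Multiplying each by 5 gives whole numbers: C 6.00, H 5.00
Empirical formula: C6H5
Empirical-formula mass = 77.11 g/mol; 463 ÷ 77.11 ≈ 6, so the molecular formula is C36H30.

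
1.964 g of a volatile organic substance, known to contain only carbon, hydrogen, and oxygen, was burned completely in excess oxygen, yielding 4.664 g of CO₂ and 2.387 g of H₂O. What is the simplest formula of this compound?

mol C = 4.664 g CO₂ ÷ 44.009 g/mol = 0.10598 mol
mol H = 2 × 2.387 g H₂O ÷ 18.015 g/mol = 0.26500 mol
mass O = 1.964 − (1.2729 + 0.26712) = 0.42397 g → mol O = 0.42397 ÷ 15.999 = 0.026500 mol
Divide by the smallest (0.026500 mol): C 3.999, H 10.000, O 1.000

C4H10O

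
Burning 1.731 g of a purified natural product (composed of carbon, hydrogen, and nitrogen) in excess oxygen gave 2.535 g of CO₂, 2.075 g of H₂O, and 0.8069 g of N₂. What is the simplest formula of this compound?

mol C = 2.535 g CO₂ ÷ 44.009 g/mol = 0.057602 mol
mol H = 2 × 2.075 g H₂O ÷ 18.015 g/mol = 0.23036 mol
mol N = 2 × 0.8069 g N₂ ÷ 28.014 g/mol = 0.057607 mol
Divide by the smallest (0.057602 mol): C 1.000, H 3.999, N 1.000

CH4N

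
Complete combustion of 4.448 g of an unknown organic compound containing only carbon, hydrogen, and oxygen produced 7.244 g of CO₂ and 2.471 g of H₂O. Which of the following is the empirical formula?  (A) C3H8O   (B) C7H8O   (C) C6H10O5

mol C = 7.244 g CO₂ ÷ 44.009 g/mol = 0.16460 mol
mol H = 2 × 2.471 g H₂O ÷ 18.015 g/mol = 0.27433 mol
mass O = 4.448 − (1.9770 + 0.27652) = 2.1944 g → mol O = 2.1944 ÷ 15.999 = 0.13716 mol
Divide by the smallest (0.13716 mol): C 1.200, H 2.000, O 1.000
Multiplying each by 5 gives whole numbers: C 6.00, H 10.00, O 5.00

(C) C6H10O5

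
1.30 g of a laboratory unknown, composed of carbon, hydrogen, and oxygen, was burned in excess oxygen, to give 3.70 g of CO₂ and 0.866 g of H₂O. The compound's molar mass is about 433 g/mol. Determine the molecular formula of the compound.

mol C = 3.70 g CO₂ ÷ 44.009 g/mol = 0.08407 mol
mol H = 2 × 0.866 g H₂O ÷ 18.015 g/mol = 0.09614 mol
mass O = 1.30 − (1.010 + 0.09691) = 0.1933 g → mol O = 0.1933 ÷ 15.999 = 0.01208 mol
Divide by the smallest (0.01208 mol): C 6.959, H 7.958, O 1.000
Empirical formula: C7H8O
Empirical-formula mass = 108.14 g/mol; 433 ÷ 108.14 ≈ 4, so the molecular formula is C28H32O4.

C28H32O4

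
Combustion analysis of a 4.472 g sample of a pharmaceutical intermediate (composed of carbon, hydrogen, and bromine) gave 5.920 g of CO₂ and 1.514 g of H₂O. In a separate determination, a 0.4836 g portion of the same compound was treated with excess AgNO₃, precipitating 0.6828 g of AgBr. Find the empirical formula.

mol C = 5.920 g CO₂ ÷ 44.009 g/mol = 0.13452 mol
mol H = 2 × 1.514 g H₂O ÷ 18.015 g/mol = 0.16808 mol
From the AgBr data: mol Br per gram of compound = (0.6828 ÷ 187.772) ÷ 0.4836 = 0.0075193 mol/g, so in the 4.472 g combustion sample mol Br = 0.033626 mol
Divide by the smallest (0.033626 mol): C 4.000, H 4.999, Br 1.000

C4H5Br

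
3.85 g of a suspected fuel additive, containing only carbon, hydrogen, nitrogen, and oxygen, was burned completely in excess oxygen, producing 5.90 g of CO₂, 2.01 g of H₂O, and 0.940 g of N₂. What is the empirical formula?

mol C = 5.90 g CO₂ ÷ 44.009 g/mol = 0.1341 mol
mol H = 2 × 2.01 g H₂O ÷ 18.015 g/mol = 0.2231 mol
mol N = 2 × 0.940 g N₂ ÷ 28.014 g/mol = 0.06711 mol
mass O = 3.85 − (1.610 + 0.2249 + 0.9400) = 1.075 g → mol O = 1.075 ÷ 15.999 = 0.06718 mol
Divide by the smallest (0.06711 mol): C 1.998, H 3.325, N 1.000, O 1.001
Multiplying each by 3 gives whole numbers: C 5.99, H 9.98, N 3.00, O 3.00

C6H10N3O3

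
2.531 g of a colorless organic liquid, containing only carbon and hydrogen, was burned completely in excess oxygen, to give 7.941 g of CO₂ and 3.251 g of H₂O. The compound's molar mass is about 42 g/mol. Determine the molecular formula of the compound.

mol C = 7.941 g CO₂ ÷ 44.009 g/mol = 0.18044 mol
mol H = 2 × 3.251 g H₂O ÷ 18.015 g/mol = 0.36092 mol
Divide by the smallest (0.18044 mol): C 1.000, H 2.000
Empirical formula: CH2
Empirical-formula mass = 14.03 g/mol; 42 ÷ 14.03 ≈ 3, so the molecular formula is C3H6.

C3H6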